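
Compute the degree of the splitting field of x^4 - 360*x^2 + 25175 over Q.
[K:Q] = 4

f factors as (x^2 - 95)(x^2 - 265); the splitting field is K = Q(sqrt(95), sqrt(265)). Since 95, 265, and 25175 are all non-squares in Q, the three subfields Q(sqrt(95)), Q(sqrt(265)), Q(sqrt(25175)) are distinct degree-2 extensions, so [K:Q] = 4 (Klein four Galois group).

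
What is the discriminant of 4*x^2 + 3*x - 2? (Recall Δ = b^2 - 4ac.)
Δ = 41

For a quadratic a x^2 + b x + c the discriminant is Δ = b^2 - 4ac = (3)^2 - 4*(4)*(-2) = 9 - (-32) = 41.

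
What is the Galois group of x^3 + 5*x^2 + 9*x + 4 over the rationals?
Gal(K/Q) = S_3 (symmetric group of order 6)

Compute the discriminant of x^3 + (5)*x^2 + (9)*x + (4): Δ = -83. Since Δ is not a rational square, the Galois group is not contained in A_3; it must be the full S_3 (irreducibility of the cubic rules out anything smaller).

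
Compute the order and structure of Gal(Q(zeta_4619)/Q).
|Gal(Q(zeta_4619)/Q)| = phi(4619) = 4440; group ≅ (Z/4619Z)^* ≅ Z/30Z × Z/148Z

The n-th cyclotomic polynomial Φ_4619(x) is the minimal polynomial of zeta_4619 over Q and has degree phi(4619) = 4440. So Q(zeta_4619) is a degree-4440 Galois extension with Galois group (Z/4619Z)^*. By CRT, (Z/4619Z)^* ≅ (Z/31Z)^* × (Z/149Z)^*. Each prime-power unit group is (Z/31Z)^* ≅ Z/30Z; (Z/149Z)^* ≅ Z/148Z. Hence Gal(Q(zeta_4619)/Q) ≅ Z/30Z × Z/148Z.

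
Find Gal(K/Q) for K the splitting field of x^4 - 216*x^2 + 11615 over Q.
Gal(K/Q) = V_4 (Klein four-group, Z/2Z × Z/2Z)

f factors as (x^2 - 101)(x^2 - 115), so the splitting field is K = Q(sqrt(101), sqrt(115)). The elements 101, 115, 11615 are all non-squares in Q, so sqrt(101) and sqrt(115) generate independent quadratic extensions. Thus [K:Q] = 4 and Gal(K/Q) is generated by the two order-2 automorphisms sqrt(101) ↦ -sqrt(101) and sqrt(115) ↦ -sqrt(115), giving V_4.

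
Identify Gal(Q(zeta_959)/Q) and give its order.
|Gal(Q(zeta_959)/Q)| = phi(959) = 816; group ≅ (Z/959Z)^* ≅ Z/6Z × Z/136Z

The n-th cyclotomic polynomial Φ_959(x) is the minimal polynomial of zeta_959 over Q and has degree phi(959) = 816. So Q(zeta_959) is a degree-816 Galois extension with Galois group (Z/959Z)^*. By CRT, (Z/959Z)^* ≅ (Z/7Z)^* × (Z/137Z)^*. Each prime-power unit group is (Z/7Z)^* ≅ Z/6Z; (Z/137Z)^* ≅ Z/136Z. Hence Gal(Q(zeta_959)/Q) ≅ Z/6Z × Z/136Z.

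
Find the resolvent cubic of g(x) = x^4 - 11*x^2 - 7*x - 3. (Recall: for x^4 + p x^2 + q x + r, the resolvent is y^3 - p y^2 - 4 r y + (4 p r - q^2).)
h(y) = y^3 + 11*y^2 + 12*y + 83

Identify coefficients: p = -11, q = -7, r = -3.
Plug into h(y) = y^3 - p y^2 - 4 r y + (4 p r - q^2):
  h(y) = y^3 - (-11) y^2 - 4*(-3) y + (4*(-11)*(-3) - (-7)^2)
       = y^3 + (11) y^2 + (12) y + (83).
Simplifying: h(y) = y^3 + 11*y^2 + 12*y + 83.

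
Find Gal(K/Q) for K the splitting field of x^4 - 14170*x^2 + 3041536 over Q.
Gal(K/Q) = Z/2Z (cyclic of order 2)

f factors as (x^2 - 13952)(x^2 - 218), so the splitting field is K = Q(sqrt(13952), sqrt(218)). The squarefree part of 13952 is 218 and the squarefree part of 218 is also 218, so sqrt(13952) and sqrt(218) are both rational multiples of sqrt(218). Hence Q(sqrt(13952)) = Q(sqrt(218)) = Q(sqrt(218)), and the splitting field collapses to a single degree-2 extension with Galois group Z/2Z.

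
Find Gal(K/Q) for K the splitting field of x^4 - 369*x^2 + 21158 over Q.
Gal(K/Q) = V_4 (Klein four-group, Z/2Z × Z/2Z)

f factors as (x^2 - 298)(x^2 - 71), so the splitting field is K = Q(sqrt(298), sqrt(71)). The elements 298, 71, 21158 are all non-squares in Q, so sqrt(298) and sqrt(71) generate independent quadratic extensions. Thus [K:Q] = 4 and Gal(K/Q) is generated by the two order-2 automorphisms sqrt(298) ↦ -sqrt(298) and sqrt(71) ↦ -sqrt(71), giving V_4.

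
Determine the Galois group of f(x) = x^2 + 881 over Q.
Gal(K/Q) = Z/2Z (cyclic of order 2)

x^2 + 881 is irreducible over Q since -881 is not a rational square. The splitting field Q(sqrt(-881)) has degree 2 over Q, and its unique nontrivial automorphism is sqrt(-881) ↦ -sqrt(-881). Hence Gal(Q(sqrt(-881))/Q) = Z/2Z.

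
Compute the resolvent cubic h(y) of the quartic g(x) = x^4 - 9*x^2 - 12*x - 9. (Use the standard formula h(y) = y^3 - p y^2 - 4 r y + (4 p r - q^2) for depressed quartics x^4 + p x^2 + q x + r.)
h(y) = y^3 + 9*y^2 + 36*y + 180

Identify coefficients: p = -9, q = -12, r = -9.
Plug into h(y) = y^3 - p y^2 - 4 r y + (4 p r - q^2):
  h(y) = y^3 - (-9) y^2 - 4*(-9) y + (4*(-9)*(-9) - (-12)^2)
       = y^3 + (9) y^2 + (36) y + (180).
Simplifying: h(y) = y^3 + 9*y^2 + 36*y + 180.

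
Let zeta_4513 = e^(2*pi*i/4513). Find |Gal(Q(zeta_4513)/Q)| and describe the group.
|Gal(Q(zeta_4513)/Q)| = phi(4513) = 4512; group ≅ (Z/4513Z)^* ≅ Z/4512Z

The n-th cyclotomic polynomial Φ_4513(x) is the minimal polynomial of zeta_4513 over Q and has degree phi(4513) = 4512. So Q(zeta_4513) is a degree-4512 Galois extension with Galois group (Z/4513Z)^*. (Z/4513Z)^* is cyclic since 4513 is an odd prime power (or 4). Hence Gal(Q(zeta_4513)/Q) ≅ Z/4512Z.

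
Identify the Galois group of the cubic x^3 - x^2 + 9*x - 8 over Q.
Gal(K/Q) = S_3 (symmetric group of order 6)

Compute the discriminant of x^3 + (-1)*x^2 + (9)*x + (-8): Δ = -3299. Since Δ is not a rational square, the Galois group is not contained in A_3; it must be the full S_3 (irreducibility of the cubic rules out anything smaller).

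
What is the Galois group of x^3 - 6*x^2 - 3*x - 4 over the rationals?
Gal(K/Q) = S_3 (symmetric group of order 6)

Compute the discriminant of x^3 + (-6)*x^2 + (-3)*x + (-4): Δ = -4752. Since Δ is not a rational square, the Galois group is not contained in A_3; it must be the full S_3 (irreducibility of the cubic rules out anything smaller).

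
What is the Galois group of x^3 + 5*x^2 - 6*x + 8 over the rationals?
Gal(K/Q) = S_3 (symmetric group of order 6)

Compute the discriminant of x^3 + (5)*x^2 + (-6)*x + (8): Δ = -8284. Since Δ is not a rational square, the Galois group is not contained in A_3; it must be the full S_3 (irreducibility of the cubic rules out anything smaller).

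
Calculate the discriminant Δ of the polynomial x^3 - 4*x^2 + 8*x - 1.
Δ = -731

For x^3 + a x^2 + b x + c the discriminant is Δ = 18 a b c - 4 a^3 c + a^2 b^2 - 4 b^3 - 27 c^2.
Plug a = -4, b = 8, c = -1:
  18*(-4)*(8)*(-1) - 4*(-4)^3*(-1) + (-4)^2*(8)^2 - 4*(8)^3 - 27*(-1)^2
  = 576 + (-256) + 1024 + (-2048) + (-27)
  = -731.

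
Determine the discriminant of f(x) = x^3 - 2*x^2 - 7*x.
Δ = 1568

For x^3 + a x^2 + b x + c the discriminant is Δ = 18 a b c - 4 a^3 c + a^2 b^2 - 4 b^3 - 27 c^2.
Plug a = -2, b = -7, c = 0:
  18*(-2)*(-7)*(0) - 4*(-2)^3*(0) + (-2)^2*(-7)^2 - 4*(-7)^3 - 27*(0)^2
  = 0 + (0) + 196 + (1372) + (0)
  = 1568.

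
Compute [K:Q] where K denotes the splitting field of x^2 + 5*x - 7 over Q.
[K:Q] = 2

The discriminant of x^2 + (5)*x + (-7) is b^2 - 4c = 25 - (-28) = 53. Since 53 is not a perfect square in Q, the polynomial is irreducible over Q. Its two roots generate a degree-2 extension, so [K:Q] = 2.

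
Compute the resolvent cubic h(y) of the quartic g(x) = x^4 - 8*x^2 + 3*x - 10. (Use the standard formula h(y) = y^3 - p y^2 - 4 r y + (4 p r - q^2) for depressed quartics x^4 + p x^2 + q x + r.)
h(y) = y^3 + 8*y^2 + 40*y + 311

Identify coefficients: p = -8, q = 3, r = -10.
Plug into h(y) = y^3 - p y^2 - 4 r y + (4 p r - q^2):
  h(y) = y^3 - (-8) y^2 - 4*(-10) y + (4*(-8)*(-10) - (3)^2)
       = y^3 + (8) y^2 + (40) y + (311).
Simplifying: h(y) = y^3 + 8*y^2 + 40*y + 311.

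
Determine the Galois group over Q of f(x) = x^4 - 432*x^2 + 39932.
Gal(K/Q) = V_4 (Klein four-group, Z/2Z × Z/2Z)

f factors as (x^2 - 134)(x^2 - 298), so the splitting field is K = Q(sqrt(134), sqrt(298)). The elements 134, 298, 39932 are all non-squares in Q, so sqrt(134) and sqrt(298) generate independent quadratic extensions. Thus [K:Q] = 4 and Gal(K/Q) is generated by the two order-2 automorphisms sqrt(134) ↦ -sqrt(134) and sqrt(298) ↦ -sqrt(298), giving V_4.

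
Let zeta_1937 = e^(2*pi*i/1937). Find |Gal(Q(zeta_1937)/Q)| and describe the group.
|Gal(Q(zeta_1937)/Q)| = phi(1937) = 1776; group ≅ (Z/1937Z)^* ≅ Z/12Z × Z/148Z

The n-th cyclotomic polynomial Φ_1937(x) is the minimal polynomial of zeta_1937 over Q and has degree phi(1937) = 1776. So Q(zeta_1937) is a degree-1776 Galois extension with Galois group (Z/1937Z)^*. By CRT, (Z/1937Z)^* ≅ (Z/13Z)^* × (Z/149Z)^*. Each prime-power unit group is (Z/13Z)^* ≅ Z/12Z; (Z/149Z)^* ≅ Z/148Z. Hence Gal(Q(zeta_1937)/Q) ≅ Z/12Z × Z/148Z.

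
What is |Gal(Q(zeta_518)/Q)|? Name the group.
|Gal(Q(zeta_518)/Q)| = phi(518) = 216; group ≅ (Z/518Z)^* ≅ Z/6Z × Z/36Z

The n-th cyclotomic polynomial Φ_518(x) is the minimal polynomial of zeta_518 over Q and has degree phi(518) = 216. So Q(zeta_518) is a degree-216 Galois extension with Galois group (Z/518Z)^*. By CRT, (Z/518Z)^* ≅ (Z/2Z)^* × (Z/7Z)^* × (Z/37Z)^*. Each prime-power unit group is (Z/2Z)^* ≅ trivial group (order 1); (Z/7Z)^* ≅ Z/6Z; (Z/37Z)^* ≅ Z/36Z. Hence Gal(Q(zeta_518)/Q) ≅ Z/6Z × Z/36Z.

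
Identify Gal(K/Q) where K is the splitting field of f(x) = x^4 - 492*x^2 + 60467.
Gal(K/Q) = V_4 (Klein four-group, Z/2Z × Z/2Z)

f factors as (x^2 - 253)(x^2 - 239), so the splitting field is K = Q(sqrt(253), sqrt(239)). The elements 253, 239, 60467 are all non-squares in Q, so sqrt(253) and sqrt(239) generate independent quadratic extensions. Thus [K:Q] = 4 and Gal(K/Q) is generated by the two order-2 automorphisms sqrt(253) ↦ -sqrt(253) and sqrt(239) ↦ -sqrt(239), giving V_4.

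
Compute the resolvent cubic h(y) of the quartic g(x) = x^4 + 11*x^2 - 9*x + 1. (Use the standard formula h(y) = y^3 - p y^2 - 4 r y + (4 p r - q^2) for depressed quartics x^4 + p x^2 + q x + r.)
h(y) = y^3 - 11*y^2 - 4*y - 37

Identify coefficients: p = 11, q = -9, r = 1.
Plug into h(y) = y^3 - p y^2 - 4 r y + (4 p r - q^2):
  h(y) = y^3 - (11) y^2 - 4*(1) y + (4*(11)*(1) - (-9)^2)
       = y^3 + (-11) y^2 + (-4) y + (-37).
Simplifying: h(y) = y^3 - 11*y^2 - 4*y - 37.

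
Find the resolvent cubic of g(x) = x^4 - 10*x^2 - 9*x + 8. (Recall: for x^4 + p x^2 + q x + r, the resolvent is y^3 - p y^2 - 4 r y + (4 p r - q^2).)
h(y) = y^3 + 10*y^2 - 32*y - 401

Identify coefficients: p = -10, q = -9, r = 8.
Plug into h(y) = y^3 - p y^2 - 4 r y + (4 p r - q^2):
  h(y) = y^3 - (-10) y^2 - 4*(8) y + (4*(-10)*(8) - (-9)^2)
       = y^3 + (10) y^2 + (-32) y + (-401).
Simplifying: h(y) = y^3 + 10*y^2 - 32*y - 401.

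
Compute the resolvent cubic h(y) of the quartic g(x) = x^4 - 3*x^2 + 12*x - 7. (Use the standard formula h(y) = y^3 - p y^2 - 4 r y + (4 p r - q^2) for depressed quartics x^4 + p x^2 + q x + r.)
h(y) = y^3 + 3*y^2 + 28*y - 60

Identify coefficients: p = -3, q = 12, r = -7.
Plug into h(y) = y^3 - p y^2 - 4 r y + (4 p r - q^2):
  h(y) = y^3 - (-3) y^2 - 4*(-7) y + (4*(-3)*(-7) - (12)^2)
       = y^3 + (3) y^2 + (28) y + (-60).
Simplifying: h(y) = y^3 + 3*y^2 + 28*y - 60.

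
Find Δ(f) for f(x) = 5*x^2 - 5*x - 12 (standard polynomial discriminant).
Δ = 265

For a quadratic a x^2 + b x + c the discriminant is Δ = b^2 - 4ac = (-5)^2 - 4*(5)*(-12) = 25 - (-240) = 265.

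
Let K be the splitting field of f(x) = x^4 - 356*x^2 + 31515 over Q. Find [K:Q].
[K:Q] = 4

f factors as (x^2 - 165)(x^2 - 191); the splitting field is K = Q(sqrt(165), sqrt(191)). Since 165, 191, and 31515 are all non-squares in Q, the three subfields Q(sqrt(165)), Q(sqrt(191)), Q(sqrt(31515)) are distinct degree-2 extensions, so [K:Q] = 4 (Klein four Galois group).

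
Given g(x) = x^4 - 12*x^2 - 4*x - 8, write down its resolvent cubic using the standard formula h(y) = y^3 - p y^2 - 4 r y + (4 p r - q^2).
h(y) = y^3 + 12*y^2 + 32*y + 368

Identify coefficients: p = -12, q = -4, r = -8.
Plug into h(y) = y^3 - p y^2 - 4 r y + (4 p r - q^2):
  h(y) = y^3 - (-12) y^2 - 4*(-8) y + (4*(-12)*(-8) - (-4)^2)
       = y^3 + (12) y^2 + (32) y + (368).
Simplifying: h(y) = y^3 + 12*y^2 + 32*y + 368.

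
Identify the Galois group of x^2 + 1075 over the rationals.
Gal(K/Q) = Z/2Z (cyclic of order 2)

x^2 + 1075 is irreducible over Q since -1075 is not a rational square. The splitting field Q(sqrt(-1075)) has degree 2 over Q, and its unique nontrivial automorphism is sqrt(-1075) ↦ -sqrt(-1075). Hence Gal(Q(sqrt(-1075))/Q) = Z/2Z.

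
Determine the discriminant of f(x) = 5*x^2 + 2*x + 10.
Δ = -196

For a quadratic a x^2 + b x + c the discriminant is Δ = b^2 - 4ac = (2)^2 - 4*(5)*(10) = 4 - (200) = -196.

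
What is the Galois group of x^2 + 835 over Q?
Gal(K/Q) = Z/2Z (cyclic of order 2)

x^2 + 835 is irreducible over Q since -835 is not a rational square. The splitting field Q(sqrt(-835)) has degree 2 over Q, and its unique nontrivial automorphism is sqrt(-835) ↦ -sqrt(-835). Hence Gal(Q(sqrt(-835))/Q) = Z/2Z.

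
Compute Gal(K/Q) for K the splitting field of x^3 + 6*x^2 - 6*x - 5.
Gal(K/Q) = S_3 (symmetric group of order 6)

Compute the discriminant of x^3 + (6)*x^2 + (-6)*x + (-5): Δ = 9045. Since Δ is not a rational square, the Galois group is not contained in A_3; it must be the full S_3 (irreducibility of the cubic rules out anything smaller).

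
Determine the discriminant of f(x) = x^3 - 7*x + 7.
Δ = 49

For a depressed cubic x^3 + p x + q the discriminant is Δ = -4 p^3 - 27 q^2 = -4*(-7)^3 - 27*(7)^2 = 1372 - 1323 = 49.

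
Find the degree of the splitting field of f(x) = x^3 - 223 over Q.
[K:Q] = 6

x^3 - 223 has one real root r = 223^(1/3) and two complex roots r*zeta_3, r*zeta_3^2 where zeta_3 = e^(2*pi*i/3). The splitting field is Q(r, zeta_3). [Q(r):Q] = 3 and [Q(zeta_3):Q] = 2 with gcd = 1, so [Q(r, zeta_3):Q] = 3 * 2 = 6.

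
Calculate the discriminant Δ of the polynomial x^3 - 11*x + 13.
Δ = 761

For a depressed cubic x^3 + p x + q the discriminant is Δ = -4 p^3 - 27 q^2 = -4*(-11)^3 - 27*(13)^2 = 5324 - 4563 = 761.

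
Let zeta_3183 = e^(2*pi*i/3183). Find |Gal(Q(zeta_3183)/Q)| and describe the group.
|Gal(Q(zeta_3183)/Q)| = phi(3183) = 2120; group ≅ (Z/3183Z)^* ≅ Z/2Z × Z/1060Z

The n-th cyclotomic polynomial Φ_3183(x) is the minimal polynomial of zeta_3183 over Q and has degree phi(3183) = 2120. So Q(zeta_3183) is a degree-2120 Galois extension with Galois group (Z/3183Z)^*. By CRT, (Z/3183Z)^* ≅ (Z/3Z)^* × (Z/1061Z)^*. Each prime-power unit group is (Z/3Z)^* ≅ Z/2Z; (Z/1061Z)^* ≅ Z/1060Z. Hence Gal(Q(zeta_3183)/Q) ≅ Z/2Z × Z/1060Z.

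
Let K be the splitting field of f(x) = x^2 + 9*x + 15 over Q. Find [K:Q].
[K:Q] = 2

The discriminant of x^2 + (9)*x + (15) is b^2 - 4c = 81 - (60) = 21. Since 21 is not a perfect square in Q, the polynomial is irreducible over Q. Its two roots generate a degree-2 extension, so [K:Q] = 2.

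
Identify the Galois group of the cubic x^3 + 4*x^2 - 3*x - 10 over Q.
Gal(K/Q) = S_3 (symmetric group of order 6)

Compute the discriminant of x^3 + (4)*x^2 + (-3)*x + (-10): Δ = 2272. Since Δ is not a rational square, the Galois group is not contained in A_3; it must be the full S_3 (irreducibility of the cubic rules out anything smaller).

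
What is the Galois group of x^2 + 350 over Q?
Gal(K/Q) = Z/2Z (cyclic of order 2)

x^2 + 350 is irreducible over Q since -350 is not a rational square. The splitting field Q(sqrt(-350)) has degree 2 over Q, and its unique nontrivial automorphism is sqrt(-350) ↦ -sqrt(-350). Hence Gal(Q(sqrt(-350))/Q) = Z/2Z.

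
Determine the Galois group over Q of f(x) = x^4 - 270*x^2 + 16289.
Gal(K/Q) = V_4 (Klein four-group, Z/2Z × Z/2Z)

f factors as (x^2 - 91)(x^2 - 179), so the splitting field is K = Q(sqrt(91), sqrt(179)). The elements 91, 179, 16289 are all non-squares in Q, so sqrt(91) and sqrt(179) generate independent quadratic extensions. Thus [K:Q] = 4 and Gal(K/Q) is generated by the two order-2 automorphisms sqrt(91) ↦ -sqrt(91) and sqrt(179) ↦ -sqrt(179), giving V_4.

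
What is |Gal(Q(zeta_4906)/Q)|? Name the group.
|Gal(Q(zeta_4906)/Q)| = phi(4906) = 2220; group ≅ (Z/4906Z)^* ≅ Z/10Z × Z/222Z

The n-th cyclotomic polynomial Φ_4906(x) is the minimal polynomial of zeta_4906 over Q and has degree phi(4906) = 2220. So Q(zeta_4906) is a degree-2220 Galois extension with Galois group (Z/4906Z)^*. By CRT, (Z/4906Z)^* ≅ (Z/2Z)^* × (Z/11Z)^* × (Z/223Z)^*. Each prime-power unit group is (Z/2Z)^* ≅ trivial group (order 1); (Z/11Z)^* ≅ Z/10Z; (Z/223Z)^* ≅ Z/222Z. Hence Gal(Q(zeta_4906)/Q) ≅ Z/10Z × Z/222Z.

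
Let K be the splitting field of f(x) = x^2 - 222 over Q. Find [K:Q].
[K:Q] = 2

The polynomial x^2 - 222 is irreducible over Q since 222 is not a perfect square. Its splitting field is Q(sqrt(222)), which has degree 2 over Q.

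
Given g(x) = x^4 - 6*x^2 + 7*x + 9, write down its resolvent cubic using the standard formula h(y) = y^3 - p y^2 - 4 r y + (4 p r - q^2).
h(y) = y^3 + 6*y^2 - 36*y - 265

Identify coefficients: p = -6, q = 7, r = 9.
Plug into h(y) = y^3 - p y^2 - 4 r y + (4 p r - q^2):
  h(y) = y^3 - (-6) y^2 - 4*(9) y + (4*(-6)*(9) - (7)^2)
       = y^3 + (6) y^2 + (-36) y + (-265).
Simplifying: h(y) = y^3 + 6*y^2 - 36*y - 265.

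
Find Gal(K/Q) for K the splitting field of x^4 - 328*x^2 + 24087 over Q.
Gal(K/Q) = V_4 (Klein four-group, Z/2Z × Z/2Z)

f factors as (x^2 - 111)(x^2 - 217), so the splitting field is K = Q(sqrt(111), sqrt(217)). The elements 111, 217, 24087 are all non-squares in Q, so sqrt(111) and sqrt(217) generate independent quadratic extensions. Thus [K:Q] = 4 and Gal(K/Q) is generated by the two order-2 automorphisms sqrt(111) ↦ -sqrt(111) and sqrt(217) ↦ -sqrt(217), giving V_4.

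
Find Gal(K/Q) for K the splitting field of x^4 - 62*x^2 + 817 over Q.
Gal(K/Q) = V_4 (Klein four-group, Z/2Z × Z/2Z)

f factors as (x^2 - 19)(x^2 - 43), so the splitting field is K = Q(sqrt(19), sqrt(43)). The elements 19, 43, 817 are all non-squares in Q, so sqrt(19) and sqrt(43) generate independent quadratic extensions. Thus [K:Q] = 4 and Gal(K/Q) is generated by the two order-2 automorphisms sqrt(19) ↦ -sqrt(19) and sqrt(43) ↦ -sqrt(43), giving V_4.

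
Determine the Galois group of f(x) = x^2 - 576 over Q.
Gal(K/Q) = trivial group (order 1)

x^2 - 576 factors as (x - 24)(x + 24) over Q, so its splitting field is Q itself and the Galois group is trivial.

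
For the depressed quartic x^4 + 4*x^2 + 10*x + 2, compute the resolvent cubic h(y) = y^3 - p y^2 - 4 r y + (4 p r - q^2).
h(y) = y^3 - 4*y^2 - 8*y - 68

Identify coefficients: p = 4, q = 10, r = 2.
Plug into h(y) = y^3 - p y^2 - 4 r y + (4 p r - q^2):
  h(y) = y^3 - (4) y^2 - 4*(2) y + (4*(4)*(2) - (10)^2)
       = y^3 + (-4) y^2 + (-8) y + (-68).
Simplifying: h(y) = y^3 - 4*y^2 - 8*y - 68.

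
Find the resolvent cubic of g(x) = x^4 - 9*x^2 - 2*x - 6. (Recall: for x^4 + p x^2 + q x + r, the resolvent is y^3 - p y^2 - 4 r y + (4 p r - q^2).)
h(y) = y^3 + 9*y^2 + 24*y + 212

Identify coefficients: p = -9, q = -2, r = -6.
Plug into h(y) = y^3 - p y^2 - 4 r y + (4 p r - q^2):
  h(y) = y^3 - (-9) y^2 - 4*(-6) y + (4*(-9)*(-6) - (-2)^2)
       = y^3 + (9) y^2 + (24) y + (212).
Simplifying: h(y) = y^3 + 9*y^2 + 24*y + 212.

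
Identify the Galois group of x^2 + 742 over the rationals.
Gal(K/Q) = Z/2Z (cyclic of order 2)

x^2 + 742 is irreducible over Q since -742 is not a rational square. The splitting field Q(sqrt(-742)) has degree 2 over Q, and its unique nontrivial automorphism is sqrt(-742) ↦ -sqrt(-742). Hence Gal(Q(sqrt(-742))/Q) = Z/2Z.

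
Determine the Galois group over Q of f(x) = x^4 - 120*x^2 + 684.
Gal(K/Q) = V_4 (Klein four-group, Z/2Z × Z/2Z)

f factors as (x^2 - 6)(x^2 - 114), so the splitting field is K = Q(sqrt(6), sqrt(114)). The elements 6, 114, 684 are all non-squares in Q, so sqrt(6) and sqrt(114) generate independent quadratic extensions. Thus [K:Q] = 4 and Gal(K/Q) is generated by the two order-2 automorphisms sqrt(6) ↦ -sqrt(6) and sqrt(114) ↦ -sqrt(114), giving V_4.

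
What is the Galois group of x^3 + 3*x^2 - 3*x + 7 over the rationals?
Gal(K/Q) = S_3 (symmetric group of order 6)

Compute the discriminant of x^3 + (3)*x^2 + (-3)*x + (7): Δ = -3024. Since Δ is not a rational square, the Galois group is not contained in A_3; it must be the full S_3 (irreducibility of the cubic rules out anything smaller).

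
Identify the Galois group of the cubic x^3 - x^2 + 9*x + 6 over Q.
Gal(K/Q) = S_3 (symmetric group of order 6)

Compute the discriminant of x^3 + (-1)*x^2 + (9)*x + (6): Δ = -4755. Since Δ is not a rational square, the Galois group is not contained in A_3; it must be the full S_3 (irreducibility of the cubic rules out anything smaller).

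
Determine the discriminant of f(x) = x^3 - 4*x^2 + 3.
Δ = 525

For x^3 + a x^2 + b x + c the discriminant is Δ = 18 a b c - 4 a^3 c + a^2 b^2 - 4 b^3 - 27 c^2.
Plug a = -4, b = 0, c = 3:
  18*(-4)*(0)*(3) - 4*(-4)^3*(3) + (-4)^2*(0)^2 - 4*(0)^3 - 27*(3)^2
  = 0 + (768) + 0 + (0) + (-243)
  = 525.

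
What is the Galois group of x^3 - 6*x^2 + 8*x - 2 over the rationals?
Gal(K/Q) = S_3 (symmetric group of order 6)

Compute the discriminant of x^3 + (-6)*x^2 + (8)*x + (-2): Δ = 148. Since Δ is not a rational square, the Galois group is not contained in A_3; it must be the full S_3 (irreducibility of the cubic rules out anything smaller).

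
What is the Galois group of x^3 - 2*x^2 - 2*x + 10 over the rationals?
Gal(K/Q) = S_3 (symmetric group of order 6)

Compute the discriminant of x^3 + (-2)*x^2 + (-2)*x + (10): Δ = -1612. Since Δ is not a rational square, the Galois group is not contained in A_3; it must be the full S_3 (irreducibility of the cubic rules out anything smaller).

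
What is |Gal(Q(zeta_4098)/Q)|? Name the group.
|Gal(Q(zeta_4098)/Q)| = phi(4098) = 1364; group ≅ (Z/4098Z)^* ≅ Z/2Z × Z/682Z

The n-th cyclotomic polynomial Φ_4098(x) is the minimal polynomial of zeta_4098 over Q and has degree phi(4098) = 1364. So Q(zeta_4098) is a degree-1364 Galois extension with Galois group (Z/4098Z)^*. By CRT, (Z/4098Z)^* ≅ (Z/2Z)^* × (Z/3Z)^* × (Z/683Z)^*. Each prime-power unit group is (Z/2Z)^* ≅ trivial group (order 1); (Z/3Z)^* ≅ Z/2Z; (Z/683Z)^* ≅ Z/682Z. Hence Gal(Q(zeta_4098)/Q) ≅ Z/2Z × Z/682Z.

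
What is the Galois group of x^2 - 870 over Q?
Gal(K/Q) = Z/2Z (cyclic of order 2)

x^2 - 870 is irreducible over Q since 870 is not a rational square. The splitting field Q(sqrt(870)) has degree 2 over Q, and its unique nontrivial automorphism is sqrt(870) ↦ -sqrt(870). Hence Gal(Q(sqrt(870))/Q) = Z/2Z.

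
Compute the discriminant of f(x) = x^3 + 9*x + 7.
Δ = -4239

For a depressed cubic x^3 + p x + q the discriminant is Δ = -4 p^3 - 27 q^2 = -4*(9)^3 - 27*(7)^2 = -2916 - 1323 = -4239.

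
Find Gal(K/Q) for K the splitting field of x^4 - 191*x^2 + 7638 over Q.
Gal(K/Q) = V_4 (Klein four-group, Z/2Z × Z/2Z)

f factors as (x^2 - 57)(x^2 - 134), so the splitting field is K = Q(sqrt(57), sqrt(134)). The elements 57, 134, 7638 are all non-squares in Q, so sqrt(57) and sqrt(134) generate independent quadratic extensions. Thus [K:Q] = 4 and Gal(K/Q) is generated by the two order-2 automorphisms sqrt(57) ↦ -sqrt(57) and sqrt(134) ↦ -sqrt(134), giving V_4.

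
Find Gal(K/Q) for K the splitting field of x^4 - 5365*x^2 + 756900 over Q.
Gal(K/Q) = Z/2Z (cyclic of order 2)

f factors as (x^2 - 145)(x^2 - 5220), so the splitting field is K = Q(sqrt(145), sqrt(5220)). The squarefree part of 145 is 145 and the squarefree part of 5220 is also 145, so sqrt(145) and sqrt(5220) are both rational multiples of sqrt(145). Hence Q(sqrt(145)) = Q(sqrt(5220)) = Q(sqrt(145)), and the splitting field collapses to a single degree-2 extension with Galois group Z/2Z.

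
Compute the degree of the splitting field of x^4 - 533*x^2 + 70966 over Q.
[K:Q] = 4

f factors as (x^2 - 259)(x^2 - 274); the splitting field is K = Q(sqrt(259), sqrt(274)). Since 259, 274, and 70966 are all non-squares in Q, the three subfields Q(sqrt(259)), Q(sqrt(274)), Q(sqrt(70966)) are distinct degree-2 extensions, so [K:Q] = 4 (Klein four Galois group).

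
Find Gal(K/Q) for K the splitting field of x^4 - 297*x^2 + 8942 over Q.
Gal(K/Q) = V_4 (Klein four-group, Z/2Z × Z/2Z)

f factors as (x^2 - 34)(x^2 - 263), so the splitting field is K = Q(sqrt(34), sqrt(263)). The elements 34, 263, 8942 are all non-squares in Q, so sqrt(34) and sqrt(263) generate independent quadratic extensions. Thus [K:Q] = 4 and Gal(K/Q) is generated by the two order-2 automorphisms sqrt(34) ↦ -sqrt(34) and sqrt(263) ↦ -sqrt(263), giving V_4.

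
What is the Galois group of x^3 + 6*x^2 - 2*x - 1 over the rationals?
Gal(K/Q) = S_3 (symmetric group of order 6)

Compute the discriminant of x^3 + (6)*x^2 + (-2)*x + (-1): Δ = 1229. Since Δ is not a rational square, the Galois group is not contained in A_3; it must be the full S_3 (irreducibility of the cubic rules out anything smaller).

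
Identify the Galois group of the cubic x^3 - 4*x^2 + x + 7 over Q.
Gal(K/Q) = S_3 (symmetric group of order 6)

Compute the discriminant of x^3 + (-4)*x^2 + (1)*x + (7): Δ = -23. Since Δ is not a rational square, the Galois group is not contained in A_3; it must be the full S_3 (irreducibility of the cubic rules out anything smaller).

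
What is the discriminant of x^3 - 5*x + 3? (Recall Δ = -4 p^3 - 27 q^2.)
Δ = 257

For a depressed cubic x^3 + p x + q the discriminant is Δ = -4 p^3 - 27 q^2 = -4*(-5)^3 - 27*(3)^2 = 500 - 243 = 257.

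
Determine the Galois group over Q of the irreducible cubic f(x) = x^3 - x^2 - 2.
Gal(K/Q) = S_3 (symmetric group of order 6)

Compute the discriminant of x^3 + (-1)*x^2 + (0)*x + (-2): Δ = -116. Since Δ is not a rational square, the Galois group is not contained in A_3; it must be the full S_3 (irreducibility of the cubic rules out anything smaller).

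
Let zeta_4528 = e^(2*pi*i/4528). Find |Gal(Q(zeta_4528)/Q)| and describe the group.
|Gal(Q(zeta_4528)/Q)| = phi(4528) = 2256; group ≅ (Z/4528Z)^* ≅ Z/2Z × Z/4Z × Z/282Z

The n-th cyclotomic polynomial Φ_4528(x) is the minimal polynomial of zeta_4528 over Q and has degree phi(4528) = 2256. So Q(zeta_4528) is a degree-2256 Galois extension with Galois group (Z/4528Z)^*. By CRT, (Z/4528Z)^* ≅ (Z/16Z)^* × (Z/283Z)^*. Each prime-power unit group is (Z/16Z)^* ≅ Z/2Z × Z/4Z; (Z/283Z)^* ≅ Z/282Z. Hence Gal(Q(zeta_4528)/Q) ≅ Z/2Z × Z/4Z × Z/282Z.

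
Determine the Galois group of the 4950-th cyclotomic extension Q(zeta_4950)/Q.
|Gal(Q(zeta_4950)/Q)| = phi(4950) = 1200; group ≅ (Z/4950Z)^* ≅ Z/6Z × Z/10Z × Z/20Z

The n-th cyclotomic polynomial Φ_4950(x) is the minimal polynomial of zeta_4950 over Q and has degree phi(4950) = 1200. So Q(zeta_4950) is a degree-1200 Galois extension with Galois group (Z/4950Z)^*. By CRT, (Z/4950Z)^* ≅ (Z/2Z)^* × (Z/9Z)^* × (Z/25Z)^* × (Z/11Z)^*. Each prime-power unit group is (Z/2Z)^* ≅ trivial group (order 1); (Z/9Z)^* ≅ Z/6Z; (Z/25Z)^* ≅ Z/20Z; (Z/11Z)^* ≅ Z/10Z. Hence Gal(Q(zeta_4950)/Q) ≅ Z/6Z × Z/10Z × Z/20Z.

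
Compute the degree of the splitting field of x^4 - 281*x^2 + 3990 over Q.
[K:Q] = 4

f factors as (x^2 - 266)(x^2 - 15); the splitting field is K = Q(sqrt(266), sqrt(15)). Since 266, 15, and 3990 are all non-squares in Q, the three subfields Q(sqrt(266)), Q(sqrt(15)), Q(sqrt(3990)) are distinct degree-2 extensions, so [K:Q] = 4 (Klein four Galois group).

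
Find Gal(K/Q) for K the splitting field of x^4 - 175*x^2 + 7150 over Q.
Gal(K/Q) = V_4 (Klein four-group, Z/2Z × Z/2Z)

f factors as (x^2 - 110)(x^2 - 65), so the splitting field is K = Q(sqrt(110), sqrt(65)). The elements 110, 65, 7150 are all non-squares in Q, so sqrt(110) and sqrt(65) generate independent quadratic extensions. Thus [K:Q] = 4 and Gal(K/Q) is generated by the two order-2 automorphisms sqrt(110) ↦ -sqrt(110) and sqrt(65) ↦ -sqrt(65), giving V_4.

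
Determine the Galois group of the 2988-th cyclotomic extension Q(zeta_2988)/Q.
|Gal(Q(zeta_2988)/Q)| = phi(2988) = 984; group ≅ (Z/2988Z)^* ≅ Z/2Z × Z/6Z × Z/82Z

The n-th cyclotomic polynomial Φ_2988(x) is the minimal polynomial of zeta_2988 over Q and has degree phi(2988) = 984. So Q(zeta_2988) is a degree-984 Galois extension with Galois group (Z/2988Z)^*. By CRT, (Z/2988Z)^* ≅ (Z/4Z)^* × (Z/9Z)^* × (Z/83Z)^*. Each prime-power unit group is (Z/4Z)^* ≅ Z/2Z; (Z/9Z)^* ≅ Z/6Z; (Z/83Z)^* ≅ Z/82Z. Hence Gal(Q(zeta_2988)/Q) ≅ Z/2Z × Z/6Z × Z/82Z.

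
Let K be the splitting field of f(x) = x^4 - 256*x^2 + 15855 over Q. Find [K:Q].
[K:Q] = 4

f factors as (x^2 - 105)(x^2 - 151); the splitting field is K = Q(sqrt(105), sqrt(151)). Since 105, 151, and 15855 are all non-squares in Q, the three subfields Q(sqrt(105)), Q(sqrt(151)), Q(sqrt(15855)) are distinct degree-2 extensions, so [K:Q] = 4 (Klein four Galois group).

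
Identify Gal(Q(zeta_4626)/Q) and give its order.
|Gal(Q(zeta_4626)/Q)| = phi(4626) = 1536; group ≅ (Z/4626Z)^* ≅ Z/6Z × Z/256Z

The n-th cyclotomic polynomial Φ_4626(x) is the minimal polynomial of zeta_4626 over Q and has degree phi(4626) = 1536. So Q(zeta_4626) is a degree-1536 Galois extension with Galois group (Z/4626Z)^*. By CRT, (Z/4626Z)^* ≅ (Z/2Z)^* × (Z/9Z)^* × (Z/257Z)^*. Each prime-power unit group is (Z/2Z)^* ≅ trivial group (order 1); (Z/9Z)^* ≅ Z/6Z; (Z/257Z)^* ≅ Z/256Z. Hence Gal(Q(zeta_4626)/Q) ≅ Z/6Z × Z/256Z.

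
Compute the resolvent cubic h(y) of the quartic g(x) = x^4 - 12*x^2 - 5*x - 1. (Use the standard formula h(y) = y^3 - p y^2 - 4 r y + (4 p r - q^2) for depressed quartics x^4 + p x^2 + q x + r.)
h(y) = y^3 + 12*y^2 + 4*y + 23

Identify coefficients: p = -12, q = -5, r = -1.
Plug into h(y) = y^3 - p y^2 - 4 r y + (4 p r - q^2):
  h(y) = y^3 - (-12) y^2 - 4*(-1) y + (4*(-12)*(-1) - (-5)^2)
       = y^3 + (12) y^2 + (4) y + (23).
Simplifying: h(y) = y^3 + 12*y^2 + 4*y + 23.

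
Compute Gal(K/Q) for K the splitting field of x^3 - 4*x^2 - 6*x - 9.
Gal(K/Q) = S_3 (symmetric group of order 6)

Compute the discriminant of x^3 + (-4)*x^2 + (-6)*x + (-9): Δ = -6939. Since Δ is not a rational square, the Galois group is not contained in A_3; it must be the full S_3 (irreducibility of the cubic rules out anything smaller).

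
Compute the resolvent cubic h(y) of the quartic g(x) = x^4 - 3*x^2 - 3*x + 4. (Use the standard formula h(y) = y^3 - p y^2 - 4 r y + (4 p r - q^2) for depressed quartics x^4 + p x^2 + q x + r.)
h(y) = y^3 + 3*y^2 - 16*y - 57

Identify coefficients: p = -3, q = -3, r = 4.
Plug into h(y) = y^3 - p y^2 - 4 r y + (4 p r - q^2):
  h(y) = y^3 - (-3) y^2 - 4*(4) y + (4*(-3)*(4) - (-3)^2)
       = y^3 + (3) y^2 + (-16) y + (-57).
Simplifying: h(y) = y^3 + 3*y^2 - 16*y - 57.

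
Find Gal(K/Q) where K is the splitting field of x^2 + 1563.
Gal(K/Q) = Z/2Z (cyclic of order 2)

x^2 + 1563 is irreducible over Q since -1563 is not a rational square. The splitting field Q(sqrt(-1563)) has degree 2 over Q, and its unique nontrivial automorphism is sqrt(-1563) ↦ -sqrt(-1563). Hence Gal(Q(sqrt(-1563))/Q) = Z/2Z.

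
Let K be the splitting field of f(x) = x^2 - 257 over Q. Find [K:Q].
[K:Q] = 2

The polynomial x^2 - 257 is irreducible over Q since 257 is not a perfect square. Its splitting field is Q(sqrt(257)), which has degree 2 over Q.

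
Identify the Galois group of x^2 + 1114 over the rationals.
Gal(K/Q) = Z/2Z (cyclic of order 2)

x^2 + 1114 is irreducible over Q since -1114 is not a rational square. The splitting field Q(sqrt(-1114)) has degree 2 over Q, and its unique nontrivial automorphism is sqrt(-1114) ↦ -sqrt(-1114). Hence Gal(Q(sqrt(-1114))/Q) = Z/2Z.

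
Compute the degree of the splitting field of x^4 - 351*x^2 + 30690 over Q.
[K:Q] = 4

f factors as (x^2 - 186)(x^2 - 165); the splitting field is K = Q(sqrt(186), sqrt(165)). Since 186, 165, and 30690 are all non-squares in Q, the three subfields Q(sqrt(186)), Q(sqrt(165)), Q(sqrt(30690)) are distinct degree-2 extensions, so [K:Q] = 4 (Klein four Galois group).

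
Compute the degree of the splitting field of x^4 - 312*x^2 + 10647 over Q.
[K:Q] = 4

f factors as (x^2 - 39)(x^2 - 273); the splitting field is K = Q(sqrt(39), sqrt(273)). Since 39, 273, and 10647 are all non-squares in Q, the three subfields Q(sqrt(39)), Q(sqrt(273)), Q(sqrt(10647)) are distinct degree-2 extensions, so [K:Q] = 4 (Klein four Galois group).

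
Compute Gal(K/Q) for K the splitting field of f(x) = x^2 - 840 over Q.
Gal(K/Q) = Z/2Z (cyclic of order 2)

x^2 - 840 is irreducible over Q since 840 is not a rational square. The splitting field Q(sqrt(840)) has degree 2 over Q, and its unique nontrivial automorphism is sqrt(840) ↦ -sqrt(840). Hence Gal(Q(sqrt(840))/Q) = Z/2Z.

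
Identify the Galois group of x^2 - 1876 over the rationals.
Gal(K/Q) = Z/2Z (cyclic of order 2)

x^2 - 1876 is irreducible over Q since 1876 is not a rational square. The splitting field Q(sqrt(1876)) has degree 2 over Q, and its unique nontrivial automorphism is sqrt(1876) ↦ -sqrt(1876). Hence Gal(Q(sqrt(1876))/Q) = Z/2Z.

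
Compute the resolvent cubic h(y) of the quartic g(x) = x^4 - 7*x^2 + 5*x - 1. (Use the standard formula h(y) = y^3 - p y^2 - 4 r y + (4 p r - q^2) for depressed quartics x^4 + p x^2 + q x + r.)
h(y) = y^3 + 7*y^2 + 4*y + 3

Identify coefficients: p = -7, q = 5, r = -1.
Plug into h(y) = y^3 - p y^2 - 4 r y + (4 p r - q^2):
  h(y) = y^3 - (-7) y^2 - 4*(-1) y + (4*(-7)*(-1) - (5)^2)
       = y^3 + (7) y^2 + (4) y + (3).
Simplifying: h(y) = y^3 + 7*y^2 + 4*y + 3.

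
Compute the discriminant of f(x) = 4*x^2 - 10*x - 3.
Δ = 148

For a quadratic a x^2 + b x + c the discriminant is Δ = b^2 - 4ac = (-10)^2 - 4*(4)*(-3) = 100 - (-48) = 148.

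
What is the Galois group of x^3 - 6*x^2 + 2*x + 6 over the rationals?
Gal(K/Q) = S_3 (symmetric group of order 6)

Compute the discriminant of x^3 + (-6)*x^2 + (2)*x + (6): Δ = 3028. Since Δ is not a rational square, the Galois group is not contained in A_3; it must be the full S_3 (irreducibility of the cubic rules out anything smaller).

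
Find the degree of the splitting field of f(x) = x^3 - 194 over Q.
[K:Q] = 6

x^3 - 194 has one real root r = 194^(1/3) and two complex roots r*zeta_3, r*zeta_3^2 where zeta_3 = e^(2*pi*i/3). The splitting field is Q(r, zeta_3). [Q(r):Q] = 3 and [Q(zeta_3):Q] = 2 with gcd = 1, so [Q(r, zeta_3):Q] = 3 * 2 = 6.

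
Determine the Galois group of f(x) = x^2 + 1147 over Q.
Gal(K/Q) = Z/2Z (cyclic of order 2)

x^2 + 1147 is irreducible over Q since -1147 is not a rational square. The splitting field Q(sqrt(-1147)) has degree 2 over Q, and its unique nontrivial automorphism is sqrt(-1147) ↦ -sqrt(-1147). Hence Gal(Q(sqrt(-1147))/Q) = Z/2Z.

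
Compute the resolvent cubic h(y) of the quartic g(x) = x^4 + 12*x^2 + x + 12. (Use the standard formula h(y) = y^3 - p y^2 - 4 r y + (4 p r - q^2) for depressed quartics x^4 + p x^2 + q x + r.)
h(y) = y^3 - 12*y^2 - 48*y + 575

Identify coefficients: p = 12, q = 1, r = 12.
Plug into h(y) = y^3 - p y^2 - 4 r y + (4 p r - q^2):
  h(y) = y^3 - (12) y^2 - 4*(12) y + (4*(12)*(12) - (1)^2)
       = y^3 + (-12) y^2 + (-48) y + (575).
Simplifying: h(y) = y^3 - 12*y^2 - 48*y + 575.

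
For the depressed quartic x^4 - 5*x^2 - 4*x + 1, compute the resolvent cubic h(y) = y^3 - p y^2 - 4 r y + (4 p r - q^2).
h(y) = y^3 + 5*y^2 - 4*y - 36

Identify coefficients: p = -5, q = -4, r = 1.
Plug into h(y) = y^3 - p y^2 - 4 r y + (4 p r - q^2):
  h(y) = y^3 - (-5) y^2 - 4*(1) y + (4*(-5)*(1) - (-4)^2)
       = y^3 + (5) y^2 + (-4) y + (-36).
Simplifying: h(y) = y^3 + 5*y^2 - 4*y - 36.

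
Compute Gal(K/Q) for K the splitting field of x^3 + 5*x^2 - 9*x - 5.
Gal(K/Q) = A_3 (cyclic of order 3)

Compute the discriminant of x^3 + (5)*x^2 + (-9)*x + (-5): Δ = 10816. Since Δ is a perfect square (Δ = 104^2), the Galois group is contained in A_3. Irreducibility forces the group to be transitive on three roots, so Gal = A_3.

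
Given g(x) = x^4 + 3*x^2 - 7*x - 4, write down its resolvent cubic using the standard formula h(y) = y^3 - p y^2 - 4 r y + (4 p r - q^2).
h(y) = y^3 - 3*y^2 + 16*y - 97

Identify coefficients: p = 3, q = -7, r = -4.
Plug into h(y) = y^3 - p y^2 - 4 r y + (4 p r - q^2):
  h(y) = y^3 - (3) y^2 - 4*(-4) y + (4*(3)*(-4) - (-7)^2)
       = y^3 + (-3) y^2 + (16) y + (-97).
Simplifying: h(y) = y^3 - 3*y^2 + 16*y - 97.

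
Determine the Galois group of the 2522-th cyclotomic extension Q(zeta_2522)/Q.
|Gal(Q(zeta_2522)/Q)| = phi(2522) = 1152; group ≅ (Z/2522Z)^* ≅ Z/12Z × Z/96Z

The n-th cyclotomic polynomial Φ_2522(x) is the minimal polynomial of zeta_2522 over Q and has degree phi(2522) = 1152. So Q(zeta_2522) is a degree-1152 Galois extension with Galois group (Z/2522Z)^*. By CRT, (Z/2522Z)^* ≅ (Z/2Z)^* × (Z/13Z)^* × (Z/97Z)^*. Each prime-power unit group is (Z/2Z)^* ≅ trivial group (order 1); (Z/13Z)^* ≅ Z/12Z; (Z/97Z)^* ≅ Z/96Z. Hence Gal(Q(zeta_2522)/Q) ≅ Z/12Z × Z/96Z.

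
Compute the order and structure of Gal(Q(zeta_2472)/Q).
|Gal(Q(zeta_2472)/Q)| = phi(2472) = 816; group ≅ (Z/2472Z)^* ≅ Z/2Z × Z/2Z × Z/2Z × Z/102Z

The n-th cyclotomic polynomial Φ_2472(x) is the minimal polynomial of zeta_2472 over Q and has degree phi(2472) = 816. So Q(zeta_2472) is a degree-816 Galois extension with Galois group (Z/2472Z)^*. By CRT, (Z/2472Z)^* ≅ (Z/8Z)^* × (Z/3Z)^* × (Z/103Z)^*. Each prime-power unit group is (Z/8Z)^* ≅ Z/2Z × Z/2Z; (Z/3Z)^* ≅ Z/2Z; (Z/103Z)^* ≅ Z/102Z. Hence Gal(Q(zeta_2472)/Q) ≅ Z/2Z × Z/2Z × Z/2Z × Z/102Z.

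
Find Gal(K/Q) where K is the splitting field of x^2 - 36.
Gal(K/Q) = trivial group (order 1)

x^2 - 36 factors as (x - 6)(x + 6) over Q, so its splitting field is Q itself and the Galois group is trivial.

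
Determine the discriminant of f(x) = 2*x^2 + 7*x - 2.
Δ = 65

For a quadratic a x^2 + b x + c the discriminant is Δ = b^2 - 4ac = (7)^2 - 4*(2)*(-2) = 49 - (-16) = 65.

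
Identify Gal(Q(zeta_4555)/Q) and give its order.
|Gal(Q(zeta_4555)/Q)| = phi(4555) = 3640; group ≅ (Z/4555Z)^* ≅ Z/4Z × Z/910Z

The n-th cyclotomic polynomial Φ_4555(x) is the minimal polynomial of zeta_4555 over Q and has degree phi(4555) = 3640. So Q(zeta_4555) is a degree-3640 Galois extension with Galois group (Z/4555Z)^*. By CRT, (Z/4555Z)^* ≅ (Z/5Z)^* × (Z/911Z)^*. Each prime-power unit group is (Z/5Z)^* ≅ Z/4Z; (Z/911Z)^* ≅ Z/910Z. Hence Gal(Q(zeta_4555)/Q) ≅ Z/4Z × Z/910Z.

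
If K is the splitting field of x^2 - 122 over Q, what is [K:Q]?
[K:Q] = 2

The polynomial x^2 - 122 is irreducible over Q since 122 is not a perfect square. Its splitting field is Q(sqrt(122)), which has degree 2 over Q.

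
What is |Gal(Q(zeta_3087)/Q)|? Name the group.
|Gal(Q(zeta_3087)/Q)| = phi(3087) = 1764; group ≅ (Z/3087Z)^* ≅ Z/6Z × Z/294Z

The n-th cyclotomic polynomial Φ_3087(x) is the minimal polynomial of zeta_3087 over Q and has degree phi(3087) = 1764. So Q(zeta_3087) is a degree-1764 Galois extension with Galois group (Z/3087Z)^*. By CRT, (Z/3087Z)^* ≅ (Z/9Z)^* × (Z/343Z)^*. Each prime-power unit group is (Z/9Z)^* ≅ Z/6Z; (Z/343Z)^* ≅ Z/294Z. Hence Gal(Q(zeta_3087)/Q) ≅ Z/6Z × Z/294Z.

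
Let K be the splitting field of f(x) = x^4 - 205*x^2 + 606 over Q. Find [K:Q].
[K:Q] = 4

f factors as (x^2 - 202)(x^2 - 3); the splitting field is K = Q(sqrt(202), sqrt(3)). Since 202, 3, and 606 are all non-squares in Q, the three subfields Q(sqrt(202)), Q(sqrt(3)), Q(sqrt(606)) are distinct degree-2 extensions, so [K:Q] = 4 (Klein four Galois group).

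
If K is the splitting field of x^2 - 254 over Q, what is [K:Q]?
[K:Q] = 2

The polynomial x^2 - 254 is irreducible over Q since 254 is not a perfect square. Its splitting field is Q(sqrt(254)), which has degree 2 over Q.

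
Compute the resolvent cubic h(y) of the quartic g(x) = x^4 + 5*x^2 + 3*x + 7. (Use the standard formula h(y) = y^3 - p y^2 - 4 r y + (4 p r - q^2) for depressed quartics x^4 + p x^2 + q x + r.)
h(y) = y^3 - 5*y^2 - 28*y + 131

Identify coefficients: p = 5, q = 3, r = 7.
Plug into h(y) = y^3 - p y^2 - 4 r y + (4 p r - q^2):
  h(y) = y^3 - (5) y^2 - 4*(7) y + (4*(5)*(7) - (3)^2)
       = y^3 + (-5) y^2 + (-28) y + (131).
Simplifying: h(y) = y^3 - 5*y^2 - 28*y + 131.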